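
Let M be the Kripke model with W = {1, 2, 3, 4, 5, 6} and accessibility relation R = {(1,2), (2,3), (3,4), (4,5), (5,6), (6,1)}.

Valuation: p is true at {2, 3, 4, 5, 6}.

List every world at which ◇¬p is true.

1: successors {2}; ¬p there: 2:F. ✗
2: successors {3}; ¬p there: 3:F. ✗
3: successors {4}; ¬p there: 4:F. ✗
4: successors {5}; ¬p there: 5:F. ✗
5: successors {6}; ¬p there: 6:F. ✗
6: successors {1}; ¬p there: 1:T. ✓

{6}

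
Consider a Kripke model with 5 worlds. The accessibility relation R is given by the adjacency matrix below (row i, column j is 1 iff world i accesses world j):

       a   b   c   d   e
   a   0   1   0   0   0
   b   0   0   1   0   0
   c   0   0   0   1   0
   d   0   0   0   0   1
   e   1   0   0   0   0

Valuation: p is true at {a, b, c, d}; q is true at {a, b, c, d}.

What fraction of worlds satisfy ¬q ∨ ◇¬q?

a: ¬q is F, ◇¬q is F. ✗
b: ¬q is F, ◇¬q is F. ✗
c: ¬q is F, ◇¬q is F. ✗
d: ¬q is F, ◇¬q is T. ✓
e: ¬q is T, ◇¬q is F. ✓
That's 2 of 5 worlds, so 2/5.

2/5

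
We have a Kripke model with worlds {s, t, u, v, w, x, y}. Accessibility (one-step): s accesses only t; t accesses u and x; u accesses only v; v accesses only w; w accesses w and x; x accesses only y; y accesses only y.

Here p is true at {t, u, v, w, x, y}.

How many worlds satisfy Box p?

7

s: successors {t}; p there: t:T. ✓
t: successors {u, x}; p there: u:T, x:T. ✓
u: successors {v}; p there: v:T. ✓
v: successors {w}; p there: w:T. ✓
w: successors {w, x}; p there: w:T, x:T. ✓
x: successors {y}; p there: y:T. ✓
y: successors {y}; p there: y:T. ✓
Satisfying worlds: {s, t, u, v, w, x, y}.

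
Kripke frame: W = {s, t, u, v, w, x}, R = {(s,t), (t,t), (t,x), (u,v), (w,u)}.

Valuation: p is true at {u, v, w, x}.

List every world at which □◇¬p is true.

s: successors {t}; ◇¬p there: t:T. ✓
t: successors {t, x}; ◇¬p there: t:T, x:F. ✗
u: successors {v}; ◇¬p there: v:F. ✗
v: no successors, so □◇¬p holds vacuously. ✓
w: successors {u}; ◇¬p there: u:F. ✗
x: no successors, so □◇¬p holds vacuously. ✓

{s, v, x}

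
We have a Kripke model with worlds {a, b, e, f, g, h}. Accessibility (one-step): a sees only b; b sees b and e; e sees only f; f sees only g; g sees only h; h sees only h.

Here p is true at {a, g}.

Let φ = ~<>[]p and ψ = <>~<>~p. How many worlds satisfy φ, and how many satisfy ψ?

5 and 1

For ~<>[]p:
a: <>[]p is F. ✓
b: <>[]p is F. ✓
e: <>[]p is T. ✗
f: <>[]p is F. ✓
g: <>[]p is F. ✓
h: <>[]p is F. ✓
— 5 worlds.
For <>~<>~p:
a: successors {b}; ~<>~p there: b:F. ✗
b: successors {b, e}; ~<>~p there: b:F, e:F. ✗
e: successors {f}; ~<>~p there: f:T. ✓
f: successors {g}; ~<>~p there: g:F. ✗
g: successors {h}; ~<>~p there: h:F. ✗
h: successors {h}; ~<>~p there: h:F. ✗
— 1 world.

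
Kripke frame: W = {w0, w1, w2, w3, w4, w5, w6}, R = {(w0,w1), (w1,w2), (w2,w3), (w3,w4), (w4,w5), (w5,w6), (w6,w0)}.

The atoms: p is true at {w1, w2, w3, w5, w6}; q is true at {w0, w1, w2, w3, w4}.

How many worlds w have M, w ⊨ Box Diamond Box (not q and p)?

w0: successors {w1}; Diamond Box (not q and p) there: w1:F. ✗
w1: successors {w2}; Diamond Box (not q and p) there: w2:F. ✗
w2: successors {w3}; Diamond Box (not q and p) there: w3:T. ✓
w3: successors {w4}; Diamond Box (not q and p) there: w4:T. ✓
w4: successors {w5}; Diamond Box (not q and p) there: w5:F. ✗
w5: successors {w6}; Diamond Box (not q and p) there: w6:F. ✗
w6: successors {w0}; Diamond Box (not q and p) there: w0:F. ✗
Satisfying worlds: {w2, w3}.

2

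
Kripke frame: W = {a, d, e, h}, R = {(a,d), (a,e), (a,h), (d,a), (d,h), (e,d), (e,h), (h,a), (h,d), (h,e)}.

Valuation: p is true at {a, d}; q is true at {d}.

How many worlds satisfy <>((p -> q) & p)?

3

a: successors {d, e, h}; (p -> q) & p there: d:T, e:F, h:F. ✓
d: successors {a, h}; (p -> q) & p there: a:F, h:F. ✗
e: successors {d, h}; (p -> q) & p there: d:T, h:F. ✓
h: successors {a, d, e}; (p -> q) & p there: a:F, d:T, e:F. ✓
Satisfying worlds: {a, e, h}.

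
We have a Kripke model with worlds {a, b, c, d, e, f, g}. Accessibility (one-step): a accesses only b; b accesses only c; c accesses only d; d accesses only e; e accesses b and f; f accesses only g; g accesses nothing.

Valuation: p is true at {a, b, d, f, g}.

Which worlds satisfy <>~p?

{b, d}

a: successors {b}; ~p there: b:F. ✗
b: successors {c}; ~p there: c:T. ✓
c: successors {d}; ~p there: d:F. ✗
d: successors {e}; ~p there: e:T. ✓
e: successors {b, f}; ~p there: b:F, f:F. ✗
f: successors {g}; ~p there: g:F. ✗
g: no successors, so <>~p fails. ✗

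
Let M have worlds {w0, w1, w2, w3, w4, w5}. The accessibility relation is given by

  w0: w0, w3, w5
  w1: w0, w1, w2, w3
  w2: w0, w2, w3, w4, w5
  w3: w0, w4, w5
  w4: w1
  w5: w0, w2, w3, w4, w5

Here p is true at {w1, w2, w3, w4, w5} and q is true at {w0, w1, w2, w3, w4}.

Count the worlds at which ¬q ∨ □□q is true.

w0: ¬q is F, □□q is F. ✗
w1: ¬q is F, □□q is F. ✗
w2: ¬q is F, □□q is F. ✗
w3: ¬q is F, □□q is F. ✗
w4: ¬q is F, □□q is T. ✓
w5: ¬q is T, □□q is F. ✓
Satisfying worlds: {w4, w5}.

2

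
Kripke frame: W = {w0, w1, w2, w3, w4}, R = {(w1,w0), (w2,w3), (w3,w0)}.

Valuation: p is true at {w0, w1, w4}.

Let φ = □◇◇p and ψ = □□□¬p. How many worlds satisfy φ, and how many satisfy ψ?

2 and 5

For □◇◇p:
w0: no successors, so □◇◇p holds vacuously. ✓
w1: successors {w0}; ◇◇p there: w0:F. ✗
w2: successors {w3}; ◇◇p there: w3:F. ✗
w3: successors {w0}; ◇◇p there: w0:F. ✗
w4: no successors, so □◇◇p holds vacuously. ✓
— 2 worlds.
For □□□¬p:
w0: no successors, so □□□¬p holds vacuously. ✓
w1: successors {w0}; □□¬p there: w0:T. ✓
w2: successors {w3}; □□¬p there: w3:T. ✓
w3: successors {w0}; □□¬p there: w0:T. ✓
w4: no successors, so □□□¬p holds vacuously. ✓
— 5 worlds.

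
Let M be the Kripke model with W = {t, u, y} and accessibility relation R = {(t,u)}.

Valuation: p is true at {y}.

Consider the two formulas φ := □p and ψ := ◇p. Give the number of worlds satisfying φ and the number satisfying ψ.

2 and 0

For □p:
t: successors {u}; p there: u:F. ✗
u: no successors, so □p holds vacuously. ✓
y: no successors, so □p holds vacuously. ✓
— 2 worlds.
For ◇p:
t: successors {u}; p there: u:F. ✗
u: no successors, so ◇p fails. ✗
y: no successors, so ◇p fails. ✗
— 0 worlds.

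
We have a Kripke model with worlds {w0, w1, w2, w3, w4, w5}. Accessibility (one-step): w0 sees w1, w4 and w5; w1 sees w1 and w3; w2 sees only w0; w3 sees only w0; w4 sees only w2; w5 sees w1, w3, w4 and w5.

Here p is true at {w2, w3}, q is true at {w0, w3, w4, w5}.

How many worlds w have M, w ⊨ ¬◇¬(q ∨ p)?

w0: ◇¬(q ∨ p) is T. ✗
w1: ◇¬(q ∨ p) is T. ✗
w2: ◇¬(q ∨ p) is F. ✓
w3: ◇¬(q ∨ p) is F. ✓
w4: ◇¬(q ∨ p) is F. ✓
w5: ◇¬(q ∨ p) is T. ✗
Satisfying worlds: {w2, w3, w4}.

3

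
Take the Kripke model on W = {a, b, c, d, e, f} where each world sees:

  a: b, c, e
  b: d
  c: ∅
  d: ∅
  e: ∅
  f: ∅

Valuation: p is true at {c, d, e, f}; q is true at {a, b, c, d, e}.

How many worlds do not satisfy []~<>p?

a: successors {b, c, e}; ~<>p there: b:F, c:T, e:T. ✗
b: successors {d}; ~<>p there: d:T. ✓
c: no successors, so []~<>p holds vacuously. ✓
d: no successors, so []~<>p holds vacuously. ✓
e: no successors, so []~<>p holds vacuously. ✓
f: no successors, so []~<>p holds vacuously. ✓
Satisfying worlds: {b, c, d, e, f}.
So []~<>p fails at the other 1 world.

1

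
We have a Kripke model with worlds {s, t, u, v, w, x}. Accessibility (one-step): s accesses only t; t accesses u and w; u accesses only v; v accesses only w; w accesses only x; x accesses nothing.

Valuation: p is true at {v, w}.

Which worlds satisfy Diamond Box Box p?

s: successors {t}; Box Box p there: t:F. ✗
t: successors {u, w}; Box Box p there: u:T, w:T. ✓
u: successors {v}; Box Box p there: v:F. ✗
v: successors {w}; Box Box p there: w:T. ✓
w: successors {x}; Box Box p there: x:T. ✓
x: no successors, so Diamond Box Box p fails. ✗

{t, v, w}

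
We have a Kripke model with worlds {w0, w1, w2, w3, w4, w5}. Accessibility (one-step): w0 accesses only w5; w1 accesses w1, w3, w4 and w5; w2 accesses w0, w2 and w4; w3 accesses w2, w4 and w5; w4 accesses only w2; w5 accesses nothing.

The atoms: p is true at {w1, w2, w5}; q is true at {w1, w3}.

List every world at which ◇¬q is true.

{w0, w1, w2, w3, w4}

w0: successors {w5}; ¬q there: w5:T. ✓
w1: successors {w1, w3, w4, w5}; ¬q there: w1:F, w3:F, w4:T, w5:T. ✓
w2: successors {w0, w2, w4}; ¬q there: w0:T, w2:T, w4:T. ✓
w3: successors {w2, w4, w5}; ¬q there: w2:T, w4:T, w5:T. ✓
w4: successors {w2}; ¬q there: w2:T. ✓
w5: no successors, so ◇¬q fails. ✗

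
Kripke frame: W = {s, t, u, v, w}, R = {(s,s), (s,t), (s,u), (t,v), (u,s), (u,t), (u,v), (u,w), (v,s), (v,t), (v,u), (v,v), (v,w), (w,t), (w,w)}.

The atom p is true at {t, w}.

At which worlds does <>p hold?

{s, u, v, w}

s: successors {s, t, u}; p there: s:F, t:T, u:F. ✓
t: successors {v}; p there: v:F. ✗
u: successors {s, t, v, w}; p there: s:F, t:T, v:F, w:T. ✓
v: successors {s, t, u, v, w}; p there: s:F, t:T, u:F, v:F, w:T. ✓
w: successors {t, w}; p there: t:T, w:T. ✓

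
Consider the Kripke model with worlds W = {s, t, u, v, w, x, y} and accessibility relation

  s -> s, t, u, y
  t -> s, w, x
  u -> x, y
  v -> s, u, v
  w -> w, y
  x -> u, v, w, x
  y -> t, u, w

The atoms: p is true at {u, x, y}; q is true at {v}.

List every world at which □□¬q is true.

{s, w, y}

s: successors {s, t, u, y}; □¬q there: s:T, t:T, u:T, y:T. ✓
t: successors {s, w, x}; □¬q there: s:T, w:T, x:F. ✗
u: successors {x, y}; □¬q there: x:F, y:T. ✗
v: successors {s, u, v}; □¬q there: s:T, u:T, v:F. ✗
w: successors {w, y}; □¬q there: w:T, y:T. ✓
x: successors {u, v, w, x}; □¬q there: u:T, v:F, w:T, x:F. ✗
y: successors {t, u, w}; □¬q there: t:T, u:T, w:T. ✓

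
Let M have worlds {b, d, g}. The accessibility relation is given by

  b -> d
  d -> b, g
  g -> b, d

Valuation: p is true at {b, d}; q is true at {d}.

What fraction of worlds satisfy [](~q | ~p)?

b: successors {d}; ~q | ~p there: d:F. ✗
d: successors {b, g}; ~q | ~p there: b:T, g:T. ✓
g: successors {b, d}; ~q | ~p there: b:T, d:F. ✗
That's 1 of 3 worlds, so 1/3.

1/3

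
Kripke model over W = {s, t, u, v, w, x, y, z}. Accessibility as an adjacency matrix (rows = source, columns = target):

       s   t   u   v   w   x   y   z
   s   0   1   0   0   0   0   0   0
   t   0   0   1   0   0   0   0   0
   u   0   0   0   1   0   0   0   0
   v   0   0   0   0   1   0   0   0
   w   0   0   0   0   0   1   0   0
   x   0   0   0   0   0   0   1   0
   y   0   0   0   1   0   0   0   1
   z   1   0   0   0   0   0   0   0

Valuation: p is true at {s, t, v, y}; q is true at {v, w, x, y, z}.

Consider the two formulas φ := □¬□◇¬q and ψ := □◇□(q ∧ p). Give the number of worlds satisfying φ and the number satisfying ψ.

6 and 2

For □¬□◇¬q:
s: successors {t}; ¬□◇¬q there: t:T. ✓
t: successors {u}; ¬□◇¬q there: u:T. ✓
u: successors {v}; ¬□◇¬q there: v:T. ✓
v: successors {w}; ¬□◇¬q there: w:T. ✓
w: successors {x}; ¬□◇¬q there: x:T. ✓
x: successors {y}; ¬□◇¬q there: y:T. ✓
y: successors {v, z}; ¬□◇¬q there: v:T, z:F. ✗
z: successors {s}; ¬□◇¬q there: s:F. ✗
— 6 worlds.
For □◇□(q ∧ p):
s: successors {t}; ◇□(q ∧ p) there: t:T. ✓
t: successors {u}; ◇□(q ∧ p) there: u:F. ✗
u: successors {v}; ◇□(q ∧ p) there: v:F. ✗
v: successors {w}; ◇□(q ∧ p) there: w:T. ✓
w: successors {x}; ◇□(q ∧ p) there: x:F. ✗
x: successors {y}; ◇□(q ∧ p) there: y:F. ✗
y: successors {v, z}; ◇□(q ∧ p) there: v:F, z:F. ✗
z: successors {s}; ◇□(q ∧ p) there: s:F. ✗
— 2 worlds.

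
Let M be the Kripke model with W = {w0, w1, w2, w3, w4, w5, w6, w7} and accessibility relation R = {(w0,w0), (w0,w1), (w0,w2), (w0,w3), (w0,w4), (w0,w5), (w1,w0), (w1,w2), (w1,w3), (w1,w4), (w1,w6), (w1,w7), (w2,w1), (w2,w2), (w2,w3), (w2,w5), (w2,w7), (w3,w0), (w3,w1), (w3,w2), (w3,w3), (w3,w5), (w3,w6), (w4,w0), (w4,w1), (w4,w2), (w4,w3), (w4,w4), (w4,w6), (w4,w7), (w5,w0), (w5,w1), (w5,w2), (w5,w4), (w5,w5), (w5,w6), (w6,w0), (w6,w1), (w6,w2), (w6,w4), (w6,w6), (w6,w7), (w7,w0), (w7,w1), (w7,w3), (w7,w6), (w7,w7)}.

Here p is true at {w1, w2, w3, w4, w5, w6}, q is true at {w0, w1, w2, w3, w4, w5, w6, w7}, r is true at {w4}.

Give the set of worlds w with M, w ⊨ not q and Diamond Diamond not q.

w0: not q is F, Diamond Diamond not q is F. ✗
w1: not q is F, Diamond Diamond not q is F. ✗
w2: not q is F, Diamond Diamond not q is F. ✗
w3: not q is F, Diamond Diamond not q is F. ✗
w4: not q is F, Diamond Diamond not q is F. ✗
w5: not q is F, Diamond Diamond not q is F. ✗
w6: not q is F, Diamond Diamond not q is F. ✗
w7: not q is F, Diamond Diamond not q is F. ✗

∅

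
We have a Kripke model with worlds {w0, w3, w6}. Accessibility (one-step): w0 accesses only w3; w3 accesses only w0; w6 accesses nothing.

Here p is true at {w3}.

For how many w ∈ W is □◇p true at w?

2

w0: successors {w3}; ◇p there: w3:F. ✗
w3: successors {w0}; ◇p there: w0:T. ✓
w6: no successors, so □◇p holds vacuously. ✓
Satisfying worlds: {w3, w6}.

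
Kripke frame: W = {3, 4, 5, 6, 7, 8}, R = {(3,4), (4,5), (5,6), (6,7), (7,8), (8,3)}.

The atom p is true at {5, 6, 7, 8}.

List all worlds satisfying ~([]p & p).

{3, 4, 8}

3: []p & p is F. ✓
4: []p & p is F. ✓
5: []p & p is T. ✗
6: []p & p is T. ✗
7: []p & p is T. ✗
8: []p & p is F. ✓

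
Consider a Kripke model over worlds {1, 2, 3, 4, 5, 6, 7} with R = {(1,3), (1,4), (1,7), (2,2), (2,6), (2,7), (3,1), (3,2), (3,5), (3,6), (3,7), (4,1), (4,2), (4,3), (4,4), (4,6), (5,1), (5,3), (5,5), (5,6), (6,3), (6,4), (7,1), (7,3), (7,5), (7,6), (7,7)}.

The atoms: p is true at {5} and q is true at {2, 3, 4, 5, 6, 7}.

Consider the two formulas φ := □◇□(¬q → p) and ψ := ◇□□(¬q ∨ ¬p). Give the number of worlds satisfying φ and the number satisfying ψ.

For □◇□(¬q → p):
1: successors {3, 4, 7}; ◇□(¬q → p) there: 3:T, 4:T, 7:T. ✓
2: successors {2, 6, 7}; ◇□(¬q → p) there: 2:T, 6:F, 7:T. ✗
3: successors {1, 2, 5, 6, 7}; ◇□(¬q → p) there: 1:F, 2:T, 5:T, 6:F, 7:T. ✗
4: successors {1, 2, 3, 4, 6}; ◇□(¬q → p) there: 1:F, 2:T, 3:T, 4:T, 6:F. ✗
5: successors {1, 3, 5, 6}; ◇□(¬q → p) there: 1:F, 3:T, 5:T, 6:F. ✗
6: successors {3, 4}; ◇□(¬q → p) there: 3:T, 4:T. ✓
7: successors {1, 3, 5, 6, 7}; ◇□(¬q → p) there: 1:F, 3:T, 5:T, 6:F, 7:T. ✗
— 2 worlds.
For ◇□□(¬q ∨ ¬p):
1: successors {3, 4, 7}; □□(¬q ∨ ¬p) there: 3:F, 4:F, 7:F. ✗
2: successors {2, 6, 7}; □□(¬q ∨ ¬p) there: 2:F, 6:F, 7:F. ✗
3: successors {1, 2, 5, 6, 7}; □□(¬q ∨ ¬p) there: 1:F, 2:F, 5:F, 6:F, 7:F. ✗
4: successors {1, 2, 3, 4, 6}; □□(¬q ∨ ¬p) there: 1:F, 2:F, 3:F, 4:F, 6:F. ✗
5: successors {1, 3, 5, 6}; □□(¬q ∨ ¬p) there: 1:F, 3:F, 5:F, 6:F. ✗
6: successors {3, 4}; □□(¬q ∨ ¬p) there: 3:F, 4:F. ✗
7: successors {1, 3, 5, 6, 7}; □□(¬q ∨ ¬p) there: 1:F, 3:F, 5:F, 6:F, 7:F. ✗
— 0 worlds.

2 and 0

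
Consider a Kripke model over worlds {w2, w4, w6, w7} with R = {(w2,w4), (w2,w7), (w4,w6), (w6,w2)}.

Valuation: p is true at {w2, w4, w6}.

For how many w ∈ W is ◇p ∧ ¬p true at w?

0

w2: ◇p is T, ¬p is F. ✗
w4: ◇p is T, ¬p is F. ✗
w6: ◇p is T, ¬p is F. ✗
w7: ◇p is F, ¬p is T. ✗
Satisfying worlds: ∅.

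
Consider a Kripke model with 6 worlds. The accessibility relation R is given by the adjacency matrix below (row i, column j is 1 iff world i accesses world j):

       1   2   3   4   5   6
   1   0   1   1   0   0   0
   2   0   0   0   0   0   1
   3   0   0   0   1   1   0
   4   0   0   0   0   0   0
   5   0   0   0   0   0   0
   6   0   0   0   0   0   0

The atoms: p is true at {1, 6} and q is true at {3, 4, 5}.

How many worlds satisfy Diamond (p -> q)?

1: successors {2, 3}; p -> q there: 2:T, 3:T. ✓
2: successors {6}; p -> q there: 6:F. ✗
3: successors {4, 5}; p -> q there: 4:T, 5:T. ✓
4: no successors, so Diamond (p -> q) fails. ✗
5: no successors, so Diamond (p -> q) fails. ✗
6: no successors, so Diamond (p -> q) fails. ✗
Satisfying worlds: {1, 3}.

2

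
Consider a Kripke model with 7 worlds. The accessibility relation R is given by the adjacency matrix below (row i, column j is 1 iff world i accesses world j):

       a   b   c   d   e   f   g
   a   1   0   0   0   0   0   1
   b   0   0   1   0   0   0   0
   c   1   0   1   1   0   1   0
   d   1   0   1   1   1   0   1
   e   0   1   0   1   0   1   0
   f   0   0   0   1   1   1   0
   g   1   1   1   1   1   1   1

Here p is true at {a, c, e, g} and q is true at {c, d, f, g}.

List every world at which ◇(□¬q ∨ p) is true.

{a, b, c, d, f, g}

a: successors {a, g}; □¬q ∨ p there: a:T, g:T. ✓
b: successors {c}; □¬q ∨ p there: c:T. ✓
c: successors {a, c, d, f}; □¬q ∨ p there: a:T, c:T, d:F, f:F. ✓
d: successors {a, c, d, e, g}; □¬q ∨ p there: a:T, c:T, d:F, e:T, g:T. ✓
e: successors {b, d, f}; □¬q ∨ p there: b:F, d:F, f:F. ✗
f: successors {d, e, f}; □¬q ∨ p there: d:F, e:T, f:F. ✓
g: successors {a, b, c, d, e, f, g}; □¬q ∨ p there: a:T, b:F, c:T, d:F, e:T, f:F, g:T. ✓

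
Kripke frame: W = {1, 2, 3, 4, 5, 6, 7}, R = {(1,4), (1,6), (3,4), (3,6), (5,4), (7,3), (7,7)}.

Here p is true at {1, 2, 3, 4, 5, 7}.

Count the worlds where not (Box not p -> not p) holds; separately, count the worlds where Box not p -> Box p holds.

For not (Box not p -> not p):
1: Box not p -> not p is T. ✗
2: Box not p -> not p is F. ✓
3: Box not p -> not p is T. ✗
4: Box not p -> not p is F. ✓
5: Box not p -> not p is T. ✗
6: Box not p -> not p is T. ✗
7: Box not p -> not p is T. ✗
— 2 worlds.
For Box not p -> Box p:
1: Box not p is F, Box p is F. ✓
2: Box not p is T, Box p is T. ✓
3: Box not p is F, Box p is F. ✓
4: Box not p is T, Box p is T. ✓
5: Box not p is F, Box p is T. ✓
6: Box not p is T, Box p is T. ✓
7: Box not p is F, Box p is T. ✓
— 7 worlds.

2 and 7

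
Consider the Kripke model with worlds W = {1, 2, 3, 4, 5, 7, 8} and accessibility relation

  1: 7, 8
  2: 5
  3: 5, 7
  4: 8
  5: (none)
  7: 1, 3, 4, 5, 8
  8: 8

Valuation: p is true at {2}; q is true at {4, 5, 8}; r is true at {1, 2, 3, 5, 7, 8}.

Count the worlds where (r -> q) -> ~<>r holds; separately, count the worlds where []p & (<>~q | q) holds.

For (r -> q) -> ~<>r:
1: r -> q is F, ~<>r is F. ✓
2: r -> q is F, ~<>r is F. ✓
3: r -> q is F, ~<>r is F. ✓
4: r -> q is T, ~<>r is F. ✗
5: r -> q is T, ~<>r is T. ✓
7: r -> q is F, ~<>r is F. ✓
8: r -> q is T, ~<>r is F. ✗
— 5 worlds.
For []p & (<>~q | q):
1: []p is F, <>~q | q is T. ✗
2: []p is F, <>~q | q is F. ✗
3: []p is F, <>~q | q is T. ✗
4: []p is F, <>~q | q is T. ✗
5: []p is T, <>~q | q is T. ✓
7: []p is F, <>~q | q is T. ✗
8: []p is F, <>~q | q is T. ✗
— 1 world.

5 and 1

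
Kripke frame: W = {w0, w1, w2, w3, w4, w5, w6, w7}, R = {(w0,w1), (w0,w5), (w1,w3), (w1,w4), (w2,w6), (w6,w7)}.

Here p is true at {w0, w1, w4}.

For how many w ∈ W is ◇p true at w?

w0: successors {w1, w5}; p there: w1:T, w5:F. ✓
w1: successors {w3, w4}; p there: w3:F, w4:T. ✓
w2: successors {w6}; p there: w6:F. ✗
w3: no successors, so ◇p fails. ✗
w4: no successors, so ◇p fails. ✗
w5: no successors, so ◇p fails. ✗
w6: successors {w7}; p there: w7:F. ✗
w7: no successors, so ◇p fails. ✗
Satisfying worlds: {w0, w1}.

2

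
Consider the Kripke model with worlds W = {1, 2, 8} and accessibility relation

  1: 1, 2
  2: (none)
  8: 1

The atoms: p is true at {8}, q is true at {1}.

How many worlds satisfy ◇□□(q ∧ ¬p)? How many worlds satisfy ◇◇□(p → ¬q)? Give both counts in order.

1 and 2

For ◇□□(q ∧ ¬p):
1: successors {1, 2}; □□(q ∧ ¬p) there: 1:F, 2:T. ✓
2: no successors, so ◇□□(q ∧ ¬p) fails. ✗
8: successors {1}; □□(q ∧ ¬p) there: 1:F. ✗
— 1 world.
For ◇◇□(p → ¬q):
1: successors {1, 2}; ◇□(p → ¬q) there: 1:T, 2:F. ✓
2: no successors, so ◇◇□(p → ¬q) fails. ✗
8: successors {1}; ◇□(p → ¬q) there: 1:T. ✓
— 2 worlds.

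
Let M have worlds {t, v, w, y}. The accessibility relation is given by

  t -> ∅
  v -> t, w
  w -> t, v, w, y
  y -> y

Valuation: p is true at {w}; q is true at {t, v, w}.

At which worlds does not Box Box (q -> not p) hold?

t: Box Box (q -> not p) is T. ✗
v: Box Box (q -> not p) is F. ✓
w: Box Box (q -> not p) is F. ✓
y: Box Box (q -> not p) is T. ✗

{v, w}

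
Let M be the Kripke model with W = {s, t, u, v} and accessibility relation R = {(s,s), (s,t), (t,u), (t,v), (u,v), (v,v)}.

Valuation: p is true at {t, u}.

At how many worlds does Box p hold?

s: successors {s, t}; p there: s:F, t:T. ✗
t: successors {u, v}; p there: u:T, v:F. ✗
u: successors {v}; p there: v:F. ✗
v: successors {v}; p there: v:F. ✗
Satisfying worlds: ∅.

0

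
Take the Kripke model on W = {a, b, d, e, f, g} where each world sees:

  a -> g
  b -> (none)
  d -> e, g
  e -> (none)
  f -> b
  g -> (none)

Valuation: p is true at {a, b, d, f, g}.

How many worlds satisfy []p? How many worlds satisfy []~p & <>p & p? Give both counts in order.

For []p:
a: successors {g}; p there: g:T. ✓
b: no successors, so []p holds vacuously. ✓
d: successors {e, g}; p there: e:F, g:T. ✗
e: no successors, so []p holds vacuously. ✓
f: successors {b}; p there: b:T. ✓
g: no successors, so []p holds vacuously. ✓
— 5 worlds.
For []~p & <>p & p:
a: []~p is F, <>p & p is T. ✗
b: []~p is T, <>p & p is F. ✗
d: []~p is F, <>p & p is T. ✗
e: []~p is T, <>p & p is F. ✗
f: []~p is F, <>p & p is T. ✗
g: []~p is T, <>p & p is F. ✗
— 0 worlds.

5 and 0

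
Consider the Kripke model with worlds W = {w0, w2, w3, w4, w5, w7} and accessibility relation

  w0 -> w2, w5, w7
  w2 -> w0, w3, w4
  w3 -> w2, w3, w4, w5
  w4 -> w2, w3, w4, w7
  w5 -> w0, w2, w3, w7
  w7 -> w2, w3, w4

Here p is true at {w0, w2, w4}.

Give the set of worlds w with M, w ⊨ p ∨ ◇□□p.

w0: p is T, ◇□□p is F. ✓
w2: p is T, ◇□□p is F. ✓
w3: p is F, ◇□□p is F. ✗
w4: p is T, ◇□□p is F. ✓
w5: p is F, ◇□□p is F. ✗
w7: p is F, ◇□□p is F. ✗

{w0, w2, w4}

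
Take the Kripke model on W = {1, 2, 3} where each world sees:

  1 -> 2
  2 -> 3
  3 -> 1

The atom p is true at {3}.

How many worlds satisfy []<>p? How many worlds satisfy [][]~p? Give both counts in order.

For []<>p:
1: successors {2}; <>p there: 2:T. ✓
2: successors {3}; <>p there: 3:F. ✗
3: successors {1}; <>p there: 1:F. ✗
— 1 world.
For [][]~p:
1: successors {2}; []~p there: 2:F. ✗
2: successors {3}; []~p there: 3:T. ✓
3: successors {1}; []~p there: 1:T. ✓
— 2 worlds.

1 and 2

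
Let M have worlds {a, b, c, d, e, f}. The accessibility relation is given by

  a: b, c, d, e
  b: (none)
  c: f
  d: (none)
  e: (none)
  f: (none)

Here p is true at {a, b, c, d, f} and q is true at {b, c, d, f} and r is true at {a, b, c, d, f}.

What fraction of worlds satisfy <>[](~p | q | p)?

1/3

a: successors {b, c, d, e}; [](~p | q | p) there: b:T, c:T, d:T, e:T. ✓
b: no successors, so <>[](~p | q | p) fails. ✗
c: successors {f}; [](~p | q | p) there: f:T. ✓
d: no successors, so <>[](~p | q | p) fails. ✗
e: no successors, so <>[](~p | q | p) fails. ✗
f: no successors, so <>[](~p | q | p) fails. ✗
That's 2 of 6 worlds, so 2/6 = 1/3.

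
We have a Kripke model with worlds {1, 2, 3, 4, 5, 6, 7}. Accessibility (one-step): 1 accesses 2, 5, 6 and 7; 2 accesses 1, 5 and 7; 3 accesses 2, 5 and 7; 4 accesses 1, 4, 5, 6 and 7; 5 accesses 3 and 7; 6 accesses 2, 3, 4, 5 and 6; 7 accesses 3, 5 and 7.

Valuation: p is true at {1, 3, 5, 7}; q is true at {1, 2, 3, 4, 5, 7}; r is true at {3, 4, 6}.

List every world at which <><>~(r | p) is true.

{1, 2, 4, 5, 6, 7}

1: successors {2, 5, 6, 7}; <>~(r | p) there: 2:F, 5:F, 6:T, 7:F. ✓
2: successors {1, 5, 7}; <>~(r | p) there: 1:T, 5:F, 7:F. ✓
3: successors {2, 5, 7}; <>~(r | p) there: 2:F, 5:F, 7:F. ✗
4: successors {1, 4, 5, 6, 7}; <>~(r | p) there: 1:T, 4:F, 5:F, 6:T, 7:F. ✓
5: successors {3, 7}; <>~(r | p) there: 3:T, 7:F. ✓
6: successors {2, 3, 4, 5, 6}; <>~(r | p) there: 2:F, 3:T, 4:F, 5:F, 6:T. ✓
7: successors {3, 5, 7}; <>~(r | p) there: 3:T, 5:F, 7:F. ✓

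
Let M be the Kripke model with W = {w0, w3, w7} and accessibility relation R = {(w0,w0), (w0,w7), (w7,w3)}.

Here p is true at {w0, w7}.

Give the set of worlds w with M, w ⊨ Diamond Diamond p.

{w0}

w0: successors {w0, w7}; Diamond p there: w0:T, w7:F. ✓
w3: no successors, so Diamond Diamond p fails. ✗
w7: successors {w3}; Diamond p there: w3:F. ✗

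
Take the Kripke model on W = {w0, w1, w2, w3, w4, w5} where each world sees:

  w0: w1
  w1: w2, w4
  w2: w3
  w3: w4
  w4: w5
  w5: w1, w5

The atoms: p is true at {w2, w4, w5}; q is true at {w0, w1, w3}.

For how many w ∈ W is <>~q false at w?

w0: successors {w1}; ~q there: w1:F. ✗
w1: successors {w2, w4}; ~q there: w2:T, w4:T. ✓
w2: successors {w3}; ~q there: w3:F. ✗
w3: successors {w4}; ~q there: w4:T. ✓
w4: successors {w5}; ~q there: w5:T. ✓
w5: successors {w1, w5}; ~q there: w1:F, w5:T. ✓
Satisfying worlds: {w1, w3, w4, w5}.
So <>~q fails at the other 2 worlds.

2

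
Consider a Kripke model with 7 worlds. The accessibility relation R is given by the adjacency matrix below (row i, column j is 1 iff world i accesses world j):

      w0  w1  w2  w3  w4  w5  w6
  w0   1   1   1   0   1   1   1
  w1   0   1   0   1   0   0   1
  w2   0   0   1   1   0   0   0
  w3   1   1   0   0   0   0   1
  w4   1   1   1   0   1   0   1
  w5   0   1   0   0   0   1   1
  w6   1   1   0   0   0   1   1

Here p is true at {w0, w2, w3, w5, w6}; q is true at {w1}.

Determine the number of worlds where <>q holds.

6

w0: successors {w0, w1, w2, w4, w5, w6}; q there: w0:F, w1:T, w2:F, w4:F, w5:F, w6:F. ✓
w1: successors {w1, w3, w6}; q there: w1:T, w3:F, w6:F. ✓
w2: successors {w2, w3}; q there: w2:F, w3:F. ✗
w3: successors {w0, w1, w6}; q there: w0:F, w1:T, w6:F. ✓
w4: successors {w0, w1, w2, w4, w6}; q there: w0:F, w1:T, w2:F, w4:F, w6:F. ✓
w5: successors {w1, w5, w6}; q there: w1:T, w5:F, w6:F. ✓
w6: successors {w0, w1, w5, w6}; q there: w0:F, w1:T, w5:F, w6:F. ✓
Satisfying worlds: {w0, w1, w3, w4, w5, w6}.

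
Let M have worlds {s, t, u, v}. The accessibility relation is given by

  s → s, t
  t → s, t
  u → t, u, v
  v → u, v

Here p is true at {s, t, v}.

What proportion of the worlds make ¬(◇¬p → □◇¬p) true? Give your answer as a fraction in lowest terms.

s: ◇¬p → □◇¬p is T. ✗
t: ◇¬p → □◇¬p is T. ✗
u: ◇¬p → □◇¬p is F. ✓
v: ◇¬p → □◇¬p is T. ✗
That's 1 of 4 worlds, so 1/4.

1/4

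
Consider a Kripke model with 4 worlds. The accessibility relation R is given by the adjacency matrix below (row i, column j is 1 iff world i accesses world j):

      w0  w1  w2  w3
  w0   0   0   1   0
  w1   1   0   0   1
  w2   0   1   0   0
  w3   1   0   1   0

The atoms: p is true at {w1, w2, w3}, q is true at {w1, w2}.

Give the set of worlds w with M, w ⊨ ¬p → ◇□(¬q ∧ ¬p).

{w1, w2, w3}

w0: ¬p is T, ◇□(¬q ∧ ¬p) is F. ✗
w1: ¬p is F, ◇□(¬q ∧ ¬p) is F. ✓
w2: ¬p is F, ◇□(¬q ∧ ¬p) is F. ✓
w3: ¬p is F, ◇□(¬q ∧ ¬p) is F. ✓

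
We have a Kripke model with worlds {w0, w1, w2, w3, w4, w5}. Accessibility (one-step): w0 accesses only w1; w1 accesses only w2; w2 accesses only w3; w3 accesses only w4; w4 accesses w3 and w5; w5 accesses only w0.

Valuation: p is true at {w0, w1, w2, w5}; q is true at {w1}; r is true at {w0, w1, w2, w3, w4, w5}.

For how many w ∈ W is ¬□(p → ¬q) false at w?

w0: □(p → ¬q) is F. ✓
w1: □(p → ¬q) is T. ✗
w2: □(p → ¬q) is T. ✗
w3: □(p → ¬q) is T. ✗
w4: □(p → ¬q) is T. ✗
w5: □(p → ¬q) is T. ✗
Satisfying worlds: {w0}.
So ¬□(p → ¬q) fails at the other 5 worlds.

5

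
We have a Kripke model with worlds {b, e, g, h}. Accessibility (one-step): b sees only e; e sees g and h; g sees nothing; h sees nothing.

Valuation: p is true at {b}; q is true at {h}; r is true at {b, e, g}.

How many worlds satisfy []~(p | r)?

b: successors {e}; ~(p | r) there: e:F. ✗
e: successors {g, h}; ~(p | r) there: g:F, h:T. ✗
g: no successors, so []~(p | r) holds vacuously. ✓
h: no successors, so []~(p | r) holds vacuously. ✓
Satisfying worlds: {g, h}.

2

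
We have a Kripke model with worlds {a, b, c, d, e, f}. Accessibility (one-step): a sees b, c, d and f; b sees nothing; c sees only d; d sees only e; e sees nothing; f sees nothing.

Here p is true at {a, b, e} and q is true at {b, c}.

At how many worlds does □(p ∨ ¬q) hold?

a: successors {b, c, d, f}; p ∨ ¬q there: b:T, c:F, d:T, f:T. ✗
b: no successors, so □(p ∨ ¬q) holds vacuously. ✓
c: successors {d}; p ∨ ¬q there: d:T. ✓
d: successors {e}; p ∨ ¬q there: e:T. ✓
e: no successors, so □(p ∨ ¬q) holds vacuously. ✓
f: no successors, so □(p ∨ ¬q) holds vacuously. ✓
Satisfying worlds: {b, c, d, e, f}.

5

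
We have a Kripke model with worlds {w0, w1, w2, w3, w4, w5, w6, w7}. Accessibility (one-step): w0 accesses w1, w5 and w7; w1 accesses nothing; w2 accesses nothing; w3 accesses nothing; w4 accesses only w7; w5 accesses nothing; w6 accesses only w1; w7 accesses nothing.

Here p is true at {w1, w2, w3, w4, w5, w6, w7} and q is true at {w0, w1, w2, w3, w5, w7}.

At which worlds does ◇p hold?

{w0, w4, w6}

w0: successors {w1, w5, w7}; p there: w1:T, w5:T, w7:T. ✓
w1: no successors, so ◇p fails. ✗
w2: no successors, so ◇p fails. ✗
w3: no successors, so ◇p fails. ✗
w4: successors {w7}; p there: w7:T. ✓
w5: no successors, so ◇p fails. ✗
w6: successors {w1}; p there: w1:T. ✓
w7: no successors, so ◇p fails. ✗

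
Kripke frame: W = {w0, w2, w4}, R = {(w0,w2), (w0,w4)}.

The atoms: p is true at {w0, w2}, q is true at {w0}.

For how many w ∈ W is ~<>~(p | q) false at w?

1

w0: <>~(p | q) is T. ✗
w2: <>~(p | q) is F. ✓
w4: <>~(p | q) is F. ✓
Satisfying worlds: {w2, w4}.
So ~<>~(p | q) fails at the other 1 world.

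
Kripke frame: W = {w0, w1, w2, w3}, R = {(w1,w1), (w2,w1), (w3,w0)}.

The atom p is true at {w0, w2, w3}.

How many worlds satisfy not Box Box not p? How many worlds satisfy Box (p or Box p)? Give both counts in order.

0 and 2

For not Box Box not p:
w0: Box Box not p is T. ✗
w1: Box Box not p is T. ✗
w2: Box Box not p is T. ✗
w3: Box Box not p is T. ✗
— 0 worlds.
For Box (p or Box p):
w0: no successors, so Box (p or Box p) holds vacuously. ✓
w1: successors {w1}; p or Box p there: w1:F. ✗
w2: successors {w1}; p or Box p there: w1:F. ✗
w3: successors {w0}; p or Box p there: w0:T. ✓
— 2 worlds.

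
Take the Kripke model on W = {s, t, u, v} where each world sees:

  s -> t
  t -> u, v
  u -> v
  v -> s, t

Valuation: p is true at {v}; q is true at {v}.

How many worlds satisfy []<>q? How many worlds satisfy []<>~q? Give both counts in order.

1 and 3

For []<>q:
s: successors {t}; <>q there: t:T. ✓
t: successors {u, v}; <>q there: u:T, v:F. ✗
u: successors {v}; <>q there: v:F. ✗
v: successors {s, t}; <>q there: s:F, t:T. ✗
— 1 world.
For []<>~q:
s: successors {t}; <>~q there: t:T. ✓
t: successors {u, v}; <>~q there: u:F, v:T. ✗
u: successors {v}; <>~q there: v:T. ✓
v: successors {s, t}; <>~q there: s:T, t:T. ✓
— 3 worlds.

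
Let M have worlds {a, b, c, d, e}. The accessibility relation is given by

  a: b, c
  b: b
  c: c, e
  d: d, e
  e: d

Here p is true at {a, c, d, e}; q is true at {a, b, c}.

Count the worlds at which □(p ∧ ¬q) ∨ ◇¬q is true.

3

a: □(p ∧ ¬q) is F, ◇¬q is F. ✗
b: □(p ∧ ¬q) is F, ◇¬q is F. ✗
c: □(p ∧ ¬q) is F, ◇¬q is T. ✓
d: □(p ∧ ¬q) is T, ◇¬q is T. ✓
e: □(p ∧ ¬q) is T, ◇¬q is T. ✓
Satisfying worlds: {c, d, e}.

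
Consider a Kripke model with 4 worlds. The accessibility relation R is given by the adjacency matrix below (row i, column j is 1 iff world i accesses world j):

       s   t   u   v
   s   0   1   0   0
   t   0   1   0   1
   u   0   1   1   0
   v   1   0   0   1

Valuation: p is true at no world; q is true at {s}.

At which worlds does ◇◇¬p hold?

{s, t, u, v}

s: successors {t}; ◇¬p there: t:T. ✓
t: successors {t, v}; ◇¬p there: t:T, v:T. ✓
u: successors {t, u}; ◇¬p there: t:T, u:T. ✓
v: successors {s, v}; ◇¬p there: s:T, v:T. ✓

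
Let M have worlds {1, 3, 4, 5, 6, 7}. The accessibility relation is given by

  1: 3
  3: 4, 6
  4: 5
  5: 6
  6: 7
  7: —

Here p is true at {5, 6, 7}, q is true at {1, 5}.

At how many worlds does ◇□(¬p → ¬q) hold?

1: successors {3}; □(¬p → ¬q) there: 3:T. ✓
3: successors {4, 6}; □(¬p → ¬q) there: 4:T, 6:T. ✓
4: successors {5}; □(¬p → ¬q) there: 5:T. ✓
5: successors {6}; □(¬p → ¬q) there: 6:T. ✓
6: successors {7}; □(¬p → ¬q) there: 7:T. ✓
7: no successors, so ◇□(¬p → ¬q) fails. ✗
Satisfying worlds: {1, 3, 4, 5, 6}.

5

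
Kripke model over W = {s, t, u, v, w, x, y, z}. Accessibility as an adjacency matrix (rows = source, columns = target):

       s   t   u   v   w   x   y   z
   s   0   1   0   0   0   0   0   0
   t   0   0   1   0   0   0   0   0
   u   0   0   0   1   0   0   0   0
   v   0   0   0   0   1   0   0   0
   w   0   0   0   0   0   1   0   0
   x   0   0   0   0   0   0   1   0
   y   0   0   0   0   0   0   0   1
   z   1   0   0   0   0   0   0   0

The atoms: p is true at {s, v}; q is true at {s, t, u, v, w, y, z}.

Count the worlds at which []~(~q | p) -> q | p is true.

7

s: []~(~q | p) is T, q | p is T. ✓
t: []~(~q | p) is T, q | p is T. ✓
u: []~(~q | p) is F, q | p is T. ✓
v: []~(~q | p) is T, q | p is T. ✓
w: []~(~q | p) is F, q | p is T. ✓
x: []~(~q | p) is T, q | p is F. ✗
y: []~(~q | p) is T, q | p is T. ✓
z: []~(~q | p) is F, q | p is T. ✓
Satisfying worlds: {s, t, u, v, w, y, z}.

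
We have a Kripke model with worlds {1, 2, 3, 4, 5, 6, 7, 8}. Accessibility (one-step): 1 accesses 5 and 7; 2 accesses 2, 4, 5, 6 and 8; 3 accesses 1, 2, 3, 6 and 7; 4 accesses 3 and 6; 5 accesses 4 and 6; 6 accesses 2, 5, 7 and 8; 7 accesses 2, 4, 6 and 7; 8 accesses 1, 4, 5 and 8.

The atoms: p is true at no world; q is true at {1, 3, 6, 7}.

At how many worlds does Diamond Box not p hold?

8

1: successors {5, 7}; Box not p there: 5:T, 7:T. ✓
2: successors {2, 4, 5, 6, 8}; Box not p there: 2:T, 4:T, 5:T, 6:T, 8:T. ✓
3: successors {1, 2, 3, 6, 7}; Box not p there: 1:T, 2:T, 3:T, 6:T, 7:T. ✓
4: successors {3, 6}; Box not p there: 3:T, 6:T. ✓
5: successors {4, 6}; Box not p there: 4:T, 6:T. ✓
6: successors {2, 5, 7, 8}; Box not p there: 2:T, 5:T, 7:T, 8:T. ✓
7: successors {2, 4, 6, 7}; Box not p there: 2:T, 4:T, 6:T, 7:T. ✓
8: successors {1, 4, 5, 8}; Box not p there: 1:T, 4:T, 5:T, 8:T. ✓
Satisfying worlds: {1, 2, 3, 4, 5, 6, 7, 8}.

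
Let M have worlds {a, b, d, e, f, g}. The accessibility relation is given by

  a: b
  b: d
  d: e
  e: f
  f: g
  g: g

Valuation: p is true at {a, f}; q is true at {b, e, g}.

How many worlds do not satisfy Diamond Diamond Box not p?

1

a: successors {b}; Diamond Box not p there: b:T. ✓
b: successors {d}; Diamond Box not p there: d:F. ✗
d: successors {e}; Diamond Box not p there: e:T. ✓
e: successors {f}; Diamond Box not p there: f:T. ✓
f: successors {g}; Diamond Box not p there: g:T. ✓
g: successors {g}; Diamond Box not p there: g:T. ✓
Satisfying worlds: {a, d, e, f, g}.
So Diamond Diamond Box not p fails at the other 1 world.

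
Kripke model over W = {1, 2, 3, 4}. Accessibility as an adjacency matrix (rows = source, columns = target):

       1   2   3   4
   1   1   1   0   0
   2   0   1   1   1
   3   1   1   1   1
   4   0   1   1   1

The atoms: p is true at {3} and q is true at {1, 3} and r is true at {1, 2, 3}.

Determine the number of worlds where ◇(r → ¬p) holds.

1: successors {1, 2}; r → ¬p there: 1:T, 2:T. ✓
2: successors {2, 3, 4}; r → ¬p there: 2:T, 3:F, 4:T. ✓
3: successors {1, 2, 3, 4}; r → ¬p there: 1:T, 2:T, 3:F, 4:T. ✓
4: successors {2, 3, 4}; r → ¬p there: 2:T, 3:F, 4:T. ✓
Satisfying worlds: {1, 2, 3, 4}.

4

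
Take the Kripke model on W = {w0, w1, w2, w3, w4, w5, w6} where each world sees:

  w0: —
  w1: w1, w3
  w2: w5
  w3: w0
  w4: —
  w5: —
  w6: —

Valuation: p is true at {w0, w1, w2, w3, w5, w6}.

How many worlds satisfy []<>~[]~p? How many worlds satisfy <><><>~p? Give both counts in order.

4 and 0

For []<>~[]~p:
w0: no successors, so []<>~[]~p holds vacuously. ✓
w1: successors {w1, w3}; <>~[]~p there: w1:T, w3:F. ✗
w2: successors {w5}; <>~[]~p there: w5:F. ✗
w3: successors {w0}; <>~[]~p there: w0:F. ✗
w4: no successors, so []<>~[]~p holds vacuously. ✓
w5: no successors, so []<>~[]~p holds vacuously. ✓
w6: no successors, so []<>~[]~p holds vacuously. ✓
— 4 worlds.
For <><><>~p:
w0: no successors, so <><><>~p fails. ✗
w1: successors {w1, w3}; <><>~p there: w1:F, w3:F. ✗
w2: successors {w5}; <><>~p there: w5:F. ✗
w3: successors {w0}; <><>~p there: w0:F. ✗
w4: no successors, so <><><>~p fails. ✗
w5: no successors, so <><><>~p fails. ✗
w6: no successors, so <><><>~p fails. ✗
— 0 worlds.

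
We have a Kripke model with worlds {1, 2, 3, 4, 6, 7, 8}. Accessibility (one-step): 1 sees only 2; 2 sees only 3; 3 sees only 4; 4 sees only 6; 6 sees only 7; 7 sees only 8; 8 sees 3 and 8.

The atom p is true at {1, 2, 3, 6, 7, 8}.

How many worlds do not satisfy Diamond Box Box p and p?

1: Diamond Box Box p is F, p is T. ✗
2: Diamond Box Box p is T, p is T. ✓
3: Diamond Box Box p is T, p is T. ✓
4: Diamond Box Box p is T, p is F. ✗
6: Diamond Box Box p is T, p is T. ✓
7: Diamond Box Box p is F, p is T. ✗
8: Diamond Box Box p is T, p is T. ✓
Satisfying worlds: {2, 3, 6, 8}.
So Diamond Box Box p and p fails at the other 3 worlds.

3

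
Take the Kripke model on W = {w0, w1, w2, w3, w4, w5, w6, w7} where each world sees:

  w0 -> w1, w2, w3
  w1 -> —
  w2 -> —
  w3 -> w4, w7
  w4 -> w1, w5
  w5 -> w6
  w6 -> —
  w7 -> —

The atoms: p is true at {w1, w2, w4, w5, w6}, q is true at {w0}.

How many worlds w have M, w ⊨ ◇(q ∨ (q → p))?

w0: successors {w1, w2, w3}; q ∨ (q → p) there: w1:T, w2:T, w3:T. ✓
w1: no successors, so ◇(q ∨ (q → p)) fails. ✗
w2: no successors, so ◇(q ∨ (q → p)) fails. ✗
w3: successors {w4, w7}; q ∨ (q → p) there: w4:T, w7:T. ✓
w4: successors {w1, w5}; q ∨ (q → p) there: w1:T, w5:T. ✓
w5: successors {w6}; q ∨ (q → p) there: w6:T. ✓
w6: no successors, so ◇(q ∨ (q → p)) fails. ✗
w7: no successors, so ◇(q ∨ (q → p)) fails. ✗
Satisfying worlds: {w0, w3, w4, w5}.

4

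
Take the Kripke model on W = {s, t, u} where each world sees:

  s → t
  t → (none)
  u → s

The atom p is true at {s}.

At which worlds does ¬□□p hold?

s: □□p is T. ✗
t: □□p is T. ✗
u: □□p is F. ✓

{u}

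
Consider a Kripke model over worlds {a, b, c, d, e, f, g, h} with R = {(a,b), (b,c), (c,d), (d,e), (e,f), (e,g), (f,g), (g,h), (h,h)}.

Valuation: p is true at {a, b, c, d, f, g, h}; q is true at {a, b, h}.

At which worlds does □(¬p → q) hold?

a: successors {b}; ¬p → q there: b:T. ✓
b: successors {c}; ¬p → q there: c:T. ✓
c: successors {d}; ¬p → q there: d:T. ✓
d: successors {e}; ¬p → q there: e:F. ✗
e: successors {f, g}; ¬p → q there: f:T, g:T. ✓
f: successors {g}; ¬p → q there: g:T. ✓
g: successors {h}; ¬p → q there: h:T. ✓
h: successors {h}; ¬p → q there: h:T. ✓

{a, b, c, e, f, g, h}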